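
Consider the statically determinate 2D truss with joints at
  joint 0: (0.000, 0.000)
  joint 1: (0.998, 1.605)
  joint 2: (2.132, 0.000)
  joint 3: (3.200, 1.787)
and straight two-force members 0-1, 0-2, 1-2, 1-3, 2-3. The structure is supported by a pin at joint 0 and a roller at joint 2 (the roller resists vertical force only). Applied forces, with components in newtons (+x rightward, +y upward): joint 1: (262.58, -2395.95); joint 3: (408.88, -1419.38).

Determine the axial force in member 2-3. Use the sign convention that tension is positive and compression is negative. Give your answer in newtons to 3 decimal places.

-1780.895

N=4 nodes, M=5 members, R=3 reactions → 2N=8, M+R=8
member 0 (0-1): L=1.8900, (cx,cy)=(0.5280,0.8492)
member 1 (0-2): L=2.1320, (cx,cy)=(1.0000,0.0000)
member 2 (1-2): L=1.9652, (cx,cy)=(0.5770,-0.8167)
member 3 (1-3): L=2.2095, (cx,cy)=(0.9966,0.0824)
member 4 (2-3): L=2.0818, (cx,cy)=(0.5130,0.8584)
solve A·x = −loads:
  F[0-1] = -27.0640 N (compression)
  F[0-2] = +685.7511 N (tension)
  F[1-2] = -2771.6675 N (compression)
  F[1-3] = +1327.0091 N (tension)
  F[2-3] = -1780.8947 N (compression)
  Rx@0 = -671.4600 N
  Ry@0 = +22.9831 N
  Ry@2 = +3792.3469 N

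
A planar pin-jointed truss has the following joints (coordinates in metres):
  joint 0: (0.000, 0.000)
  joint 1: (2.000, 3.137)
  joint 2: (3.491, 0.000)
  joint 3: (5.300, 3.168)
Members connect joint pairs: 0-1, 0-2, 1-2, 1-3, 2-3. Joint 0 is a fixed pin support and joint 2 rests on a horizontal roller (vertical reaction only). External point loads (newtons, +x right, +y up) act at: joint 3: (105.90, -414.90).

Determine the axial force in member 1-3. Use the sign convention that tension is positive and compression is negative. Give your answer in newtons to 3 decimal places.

344.681

N=4 nodes, M=5 members, R=3 reactions → 2N=8, M+R=8
member 0 (0-1): L=3.7203, (cx,cy)=(0.5376,0.8432)
member 1 (0-2): L=3.4910, (cx,cy)=(1.0000,0.0000)
member 2 (1-2): L=3.4733, (cx,cy)=(0.4293,-0.9032)
member 3 (1-3): L=3.3001, (cx,cy)=(1.0000,0.0094)
member 4 (2-3): L=3.6481, (cx,cy)=(0.4959,0.8684)
solve A·x = −loads:
  F[0-1] = +368.9467 N (tension)
  F[0-2] = -92.4415 N (compression)
  F[1-2] = -340.8654 N (compression)
  F[1-3] = +344.6814 N (tension)
  F[2-3] = -481.5065 N (compression)
  Rx@0 = -105.9000 N
  Ry@0 = -311.0986 N
  Ry@2 = +725.9986 N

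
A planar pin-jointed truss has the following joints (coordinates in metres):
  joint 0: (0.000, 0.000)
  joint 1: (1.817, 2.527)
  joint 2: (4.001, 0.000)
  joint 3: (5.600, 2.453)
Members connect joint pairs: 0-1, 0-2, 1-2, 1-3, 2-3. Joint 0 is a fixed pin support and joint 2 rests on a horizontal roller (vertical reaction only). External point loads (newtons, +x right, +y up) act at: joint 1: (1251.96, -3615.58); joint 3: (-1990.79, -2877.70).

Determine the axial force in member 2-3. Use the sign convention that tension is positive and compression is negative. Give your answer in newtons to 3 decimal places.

-3437.755

N=4 nodes, M=5 members, R=3 reactions → 2N=8, M+R=8
member 0 (0-1): L=3.1124, (cx,cy)=(0.5838,0.8119)
member 1 (0-2): L=4.0010, (cx,cy)=(1.0000,0.0000)
member 2 (1-2): L=3.3400, (cx,cy)=(0.6539,-0.7566)
member 3 (1-3): L=3.7837, (cx,cy)=(0.9998,-0.0196)
member 4 (2-3): L=2.9281, (cx,cy)=(0.5461,0.8377)
solve A·x = −loads:
  F[0-1] = -1543.7244 N (compression)
  F[0-2] = +162.3783 N (tension)
  F[1-2] = -3119.2708 N (compression)
  F[1-3] = -113.5217 N (compression)
  F[2-3] = -3437.7548 N (compression)
  Rx@0 = +738.8300 N
  Ry@0 = +1253.3590 N
  Ry@2 = +5239.9210 N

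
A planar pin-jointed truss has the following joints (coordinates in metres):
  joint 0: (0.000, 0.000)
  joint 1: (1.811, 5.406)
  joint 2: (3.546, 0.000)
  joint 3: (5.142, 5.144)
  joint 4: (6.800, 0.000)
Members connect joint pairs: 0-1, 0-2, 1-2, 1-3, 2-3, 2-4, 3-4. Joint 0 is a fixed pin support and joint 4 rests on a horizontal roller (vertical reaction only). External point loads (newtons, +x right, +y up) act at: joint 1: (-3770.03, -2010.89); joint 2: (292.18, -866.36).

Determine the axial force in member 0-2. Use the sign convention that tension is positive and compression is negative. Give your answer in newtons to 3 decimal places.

N=5 nodes, M=7 members, R=3 reactions → 2N=10, M+R=10
member 0 (0-1): L=5.7013, (cx,cy)=(0.3176,0.9482)
member 1 (0-2): L=3.5460, (cx,cy)=(1.0000,0.0000)
member 2 (1-2): L=5.6776, (cx,cy)=(0.3056,-0.9522)
member 3 (1-3): L=3.3413, (cx,cy)=(0.9969,-0.0784)
member 4 (2-3): L=5.3859, (cx,cy)=(0.2963,0.9551)
member 5 (2-4): L=3.2540, (cx,cy)=(1.0000,0.0000)
member 6 (3-4): L=5.4046, (cx,cy)=(0.3068,-0.9518)
solve A·x = −loads:
  F[0-1] = -5154.0294 N (compression)
  F[0-2] = -1840.6821 N (compression)
  F[1-2] = +2918.1800 N (tension)
  F[1-3] = +1244.9367 N (tension)
  F[2-3] = -2002.1510 N (compression)
  F[2-4] = -647.8078 N (compression)
  F[3-4] = +2111.6659 N (tension)
  Rx@0 = +3477.8500 N
  Ry@0 = +4887.0953 N
  Ry@4 = -2009.8453 N

-1840.682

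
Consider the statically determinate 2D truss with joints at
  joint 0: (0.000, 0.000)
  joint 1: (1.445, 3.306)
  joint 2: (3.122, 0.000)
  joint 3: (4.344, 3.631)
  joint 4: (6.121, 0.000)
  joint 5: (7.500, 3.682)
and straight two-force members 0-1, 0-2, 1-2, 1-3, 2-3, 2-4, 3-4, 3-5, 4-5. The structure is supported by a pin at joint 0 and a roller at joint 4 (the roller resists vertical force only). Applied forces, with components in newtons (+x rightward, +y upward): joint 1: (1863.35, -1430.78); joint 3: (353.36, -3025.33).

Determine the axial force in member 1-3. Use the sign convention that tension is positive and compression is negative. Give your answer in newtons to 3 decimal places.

-1762.197

N=6 nodes, M=9 members, R=3 reactions → 2N=12, M+R=12
member 0 (0-1): L=3.6080, (cx,cy)=(0.4005,0.9163)
member 1 (0-2): L=3.1220, (cx,cy)=(1.0000,0.0000)
member 2 (1-2): L=3.7070, (cx,cy)=(0.4524,-0.8918)
member 3 (1-3): L=2.9172, (cx,cy)=(0.9938,0.1114)
member 4 (2-3): L=3.8311, (cx,cy)=(0.3190,0.9478)
member 5 (2-4): L=2.9990, (cx,cy)=(1.0000,0.0000)
member 6 (3-4): L=4.0425, (cx,cy)=(0.4396,-0.8982)
member 7 (3-5): L=3.1564, (cx,cy)=(0.9999,0.0162)
member 8 (4-5): L=3.9318, (cx,cy)=(0.3507,0.9365)
solve A·x = −loads:
  F[0-1] = -824.2713 N (compression)
  F[0-2] = +2546.8298 N (tension)
  F[1-2] = -977.5806 N (compression)
  F[1-3] = -1762.1970 N (compression)
  F[2-3] = +919.8775 N (tension)
  F[2-4] = +1811.1758 N (tension)
  F[3-4] = -4120.2572 N (compression)
  F[3-5] = -0.0000 N (compression)
  F[4-5] = +0.0000 N (tension)
  Rx@0 = -2216.7100 N
  Ry@0 = +755.2775 N
  Ry@4 = +3700.8325 N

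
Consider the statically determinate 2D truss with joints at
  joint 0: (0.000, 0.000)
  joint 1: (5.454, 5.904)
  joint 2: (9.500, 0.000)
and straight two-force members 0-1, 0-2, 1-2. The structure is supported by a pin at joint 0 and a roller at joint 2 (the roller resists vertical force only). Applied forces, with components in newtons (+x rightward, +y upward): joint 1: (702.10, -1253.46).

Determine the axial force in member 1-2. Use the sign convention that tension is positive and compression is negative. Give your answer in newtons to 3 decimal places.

N=3 nodes, M=3 members, R=3 reactions → 2N=6, M+R=6
member 0 (0-1): L=8.0376, (cx,cy)=(0.6786,0.7345)
member 1 (0-2): L=9.5000, (cx,cy)=(1.0000,0.0000)
member 2 (1-2): L=7.1573, (cx,cy)=(0.5653,-0.8249)
solve A·x = −loads:
  F[0-1] = -132.7424 N (compression)
  F[0-2] = +792.1735 N (tension)
  F[1-2] = -1401.3458 N (compression)
  Rx@0 = -702.1000 N
  Ry@0 = +97.5053 N
  Ry@2 = +1155.9547 N

-1401.346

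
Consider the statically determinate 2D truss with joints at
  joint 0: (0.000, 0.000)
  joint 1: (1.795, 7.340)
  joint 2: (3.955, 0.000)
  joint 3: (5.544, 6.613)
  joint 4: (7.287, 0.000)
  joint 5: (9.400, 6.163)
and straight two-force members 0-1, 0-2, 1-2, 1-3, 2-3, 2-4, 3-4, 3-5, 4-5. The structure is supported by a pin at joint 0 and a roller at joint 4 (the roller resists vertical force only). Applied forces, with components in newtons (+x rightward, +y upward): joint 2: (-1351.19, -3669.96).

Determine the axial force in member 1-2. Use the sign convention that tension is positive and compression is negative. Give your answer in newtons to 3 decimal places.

1943.090

N=6 nodes, M=9 members, R=3 reactions → 2N=12, M+R=12
member 0 (0-1): L=7.5563, (cx,cy)=(0.2376,0.9714)
member 1 (0-2): L=3.9550, (cx,cy)=(1.0000,0.0000)
member 2 (1-2): L=7.6512, (cx,cy)=(0.2823,-0.9593)
member 3 (1-3): L=3.8188, (cx,cy)=(0.9817,-0.1904)
member 4 (2-3): L=6.8012, (cx,cy)=(0.2336,0.9723)
member 5 (2-4): L=3.3320, (cx,cy)=(1.0000,0.0000)
member 6 (3-4): L=6.8388, (cx,cy)=(0.2549,-0.9670)
member 7 (3-5): L=3.8822, (cx,cy)=(0.9933,-0.1159)
member 8 (4-5): L=6.5152, (cx,cy)=(0.3243,0.9459)
solve A·x = −loads:
  F[0-1] = -1727.5496 N (compression)
  F[0-2] = -940.8102 N (compression)
  F[1-2] = +1943.0903 N (tension)
  F[1-3] = -976.7930 N (compression)
  F[2-3] = +1857.3089 N (tension)
  F[2-4] = +524.9983 N (tension)
  F[3-4] = -2059.8869 N (compression)
  F[3-5] = -0.0000 N (tension)
  F[4-5] = +0.0000 N (tension)
  Rx@0 = +1351.1900 N
  Ry@0 = +1678.0989 N
  Ry@4 = +1991.8611 N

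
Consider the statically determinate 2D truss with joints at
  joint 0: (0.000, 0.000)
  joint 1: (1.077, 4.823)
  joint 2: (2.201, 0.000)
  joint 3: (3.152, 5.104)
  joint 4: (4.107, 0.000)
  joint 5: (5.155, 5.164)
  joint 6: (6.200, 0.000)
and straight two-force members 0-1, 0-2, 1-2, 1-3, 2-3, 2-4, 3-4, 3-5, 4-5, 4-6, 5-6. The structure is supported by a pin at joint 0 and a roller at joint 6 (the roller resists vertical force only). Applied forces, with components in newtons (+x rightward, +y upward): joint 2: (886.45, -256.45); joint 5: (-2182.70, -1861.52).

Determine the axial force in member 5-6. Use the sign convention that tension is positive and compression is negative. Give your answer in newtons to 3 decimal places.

N=7 nodes, M=11 members, R=3 reactions → 2N=14, M+R=14
member 0 (0-1): L=4.9418, (cx,cy)=(0.2179,0.9760)
member 1 (0-2): L=2.2010, (cx,cy)=(1.0000,0.0000)
member 2 (1-2): L=4.9522, (cx,cy)=(0.2270,-0.9739)
member 3 (1-3): L=2.0939, (cx,cy)=(0.9910,0.1342)
member 4 (2-3): L=5.1918, (cx,cy)=(0.1832,0.9831)
member 5 (2-4): L=1.9060, (cx,cy)=(1.0000,0.0000)
member 6 (3-4): L=5.1926, (cx,cy)=(0.1839,-0.9829)
member 7 (3-5): L=2.0039, (cx,cy)=(0.9996,0.0299)
member 8 (4-5): L=5.2693, (cx,cy)=(0.1989,0.9800)
member 9 (4-6): L=2.0930, (cx,cy)=(1.0000,0.0000)
member 10 (5-6): L=5.2687, (cx,cy)=(0.1983,-0.9801)
solve A·x = −loads:
  F[0-1] = -2353.7213 N (compression)
  F[0-2] = -783.2862 N (compression)
  F[1-2] = +2217.3923 N (tension)
  F[1-3] = -1025.5167 N (compression)
  F[2-3] = -1935.8258 N (compression)
  F[2-4] = -811.8703 N (compression)
  F[3-4] = +2022.9944 N (tension)
  F[3-5] = -1743.6734 N (compression)
  F[4-5] = -2029.0216 N (compression)
  F[4-6] = -36.2582 N (compression)
  F[5-6] = +182.8062 N (tension)
  Rx@0 = +1296.2500 N
  Ry@0 = +2297.1443 N
  Ry@6 = -179.1743 N

182.806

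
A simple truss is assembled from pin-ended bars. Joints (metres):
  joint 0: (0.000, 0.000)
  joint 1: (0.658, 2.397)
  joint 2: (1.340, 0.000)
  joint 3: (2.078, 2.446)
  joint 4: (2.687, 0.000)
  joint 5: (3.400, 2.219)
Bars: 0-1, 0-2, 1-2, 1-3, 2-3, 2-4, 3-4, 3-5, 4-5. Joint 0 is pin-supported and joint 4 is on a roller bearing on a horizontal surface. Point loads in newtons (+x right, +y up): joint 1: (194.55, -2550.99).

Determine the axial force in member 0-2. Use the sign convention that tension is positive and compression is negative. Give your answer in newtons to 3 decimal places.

675.695

N=6 nodes, M=9 members, R=3 reactions → 2N=12, M+R=12
member 0 (0-1): L=2.4857, (cx,cy)=(0.2647,0.9643)
member 1 (0-2): L=1.3400, (cx,cy)=(1.0000,0.0000)
member 2 (1-2): L=2.4921, (cx,cy)=(0.2737,-0.9618)
member 3 (1-3): L=1.4208, (cx,cy)=(0.9994,0.0345)
member 4 (2-3): L=2.5549, (cx,cy)=(0.2889,0.9574)
member 5 (2-4): L=1.3470, (cx,cy)=(1.0000,0.0000)
member 6 (3-4): L=2.5207, (cx,cy)=(0.2416,-0.9704)
member 7 (3-5): L=1.3413, (cx,cy)=(0.9856,-0.1692)
member 8 (4-5): L=2.3307, (cx,cy)=(0.3059,0.9521)
solve A·x = −loads:
  F[0-1] = -1817.5839 N (compression)
  F[0-2] = +675.6953 N (tension)
  F[1-2] = -845.8647 N (compression)
  F[1-3] = -444.4795 N (compression)
  F[2-3] = +849.7995 N (tension)
  F[2-4] = +198.7457 N (tension)
  F[3-4] = -822.6159 N (compression)
  F[3-5] = -0.0000 N (compression)
  F[4-5] = +0.0000 N (tension)
  Rx@0 = -194.5500 N
  Ry@0 = +1752.7437 N
  Ry@4 = +798.2463 N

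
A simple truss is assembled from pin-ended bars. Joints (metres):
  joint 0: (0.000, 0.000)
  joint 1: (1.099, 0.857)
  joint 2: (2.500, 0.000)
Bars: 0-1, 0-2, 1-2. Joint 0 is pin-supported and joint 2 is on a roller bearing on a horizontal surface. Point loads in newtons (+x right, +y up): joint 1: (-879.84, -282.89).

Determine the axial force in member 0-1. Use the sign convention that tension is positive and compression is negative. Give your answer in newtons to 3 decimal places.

-748.277

N=3 nodes, M=3 members, R=3 reactions → 2N=6, M+R=6
member 0 (0-1): L=1.3936, (cx,cy)=(0.7886,0.6149)
member 1 (0-2): L=2.5000, (cx,cy)=(1.0000,0.0000)
member 2 (1-2): L=1.6423, (cx,cy)=(0.8531,-0.5218)
solve A·x = −loads:
  F[0-1] = -748.2770 N (compression)
  F[0-2] = -289.7646 N (compression)
  F[1-2] = +339.6783 N (tension)
  Rx@0 = +879.8400 N
  Ry@0 = +460.1407 N
  Ry@2 = -177.2507 N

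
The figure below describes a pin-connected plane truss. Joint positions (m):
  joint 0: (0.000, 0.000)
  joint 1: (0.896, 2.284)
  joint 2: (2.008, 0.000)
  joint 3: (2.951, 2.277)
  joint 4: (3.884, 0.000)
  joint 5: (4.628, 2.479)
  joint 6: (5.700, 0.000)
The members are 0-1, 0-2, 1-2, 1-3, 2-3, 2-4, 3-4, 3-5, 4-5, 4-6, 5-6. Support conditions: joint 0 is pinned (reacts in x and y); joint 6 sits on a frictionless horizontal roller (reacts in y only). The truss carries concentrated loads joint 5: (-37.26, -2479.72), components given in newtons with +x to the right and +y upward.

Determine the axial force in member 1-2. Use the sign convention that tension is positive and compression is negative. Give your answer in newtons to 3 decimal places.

538.331

N=7 nodes, M=11 members, R=3 reactions → 2N=14, M+R=14
member 0 (0-1): L=2.4535, (cx,cy)=(0.3652,0.9309)
member 1 (0-2): L=2.0080, (cx,cy)=(1.0000,0.0000)
member 2 (1-2): L=2.5403, (cx,cy)=(0.4377,-0.8991)
member 3 (1-3): L=2.0550, (cx,cy)=(1.0000,-0.0034)
member 4 (2-3): L=2.4645, (cx,cy)=(0.3826,0.9239)
member 5 (2-4): L=1.8760, (cx,cy)=(1.0000,0.0000)
member 6 (3-4): L=2.4607, (cx,cy)=(0.3792,-0.9253)
member 7 (3-5): L=1.6891, (cx,cy)=(0.9928,0.1196)
member 8 (4-5): L=2.5882, (cx,cy)=(0.2875,0.9578)
member 9 (4-6): L=1.8160, (cx,cy)=(1.0000,0.0000)
member 10 (5-6): L=2.7009, (cx,cy)=(0.3969,-0.9179)
solve A·x = −loads:
  F[0-1] = -518.3702 N (compression)
  F[0-2] = +152.0479 N (tension)
  F[1-2] = +538.3307 N (tension)
  F[1-3] = -424.9598 N (compression)
  F[2-3] = -523.8793 N (compression)
  F[2-4] = +588.1475 N (tension)
  F[3-4] = +419.3948 N (tension)
  F[3-5] = -790.0932 N (compression)
  F[4-5] = -405.1808 N (compression)
  F[4-6] = +863.6341 N (tension)
  F[5-6] = -2175.8877 N (compression)
  Rx@0 = +37.2600 N
  Ry@0 = +482.5662 N
  Ry@6 = +1997.1538 N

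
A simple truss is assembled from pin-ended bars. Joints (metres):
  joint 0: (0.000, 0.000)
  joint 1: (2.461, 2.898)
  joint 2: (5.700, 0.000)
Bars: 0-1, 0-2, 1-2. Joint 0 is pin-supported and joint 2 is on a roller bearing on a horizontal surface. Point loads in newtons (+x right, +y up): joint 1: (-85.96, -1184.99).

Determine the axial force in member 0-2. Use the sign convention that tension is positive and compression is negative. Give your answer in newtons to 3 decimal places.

522.980

N=3 nodes, M=3 members, R=3 reactions → 2N=6, M+R=6
member 0 (0-1): L=3.8020, (cx,cy)=(0.6473,0.7622)
member 1 (0-2): L=5.7000, (cx,cy)=(1.0000,0.0000)
member 2 (1-2): L=4.3462, (cx,cy)=(0.7452,-0.6668)
solve A·x = −loads:
  F[0-1] = -940.7422 N (compression)
  F[0-2] = +522.9798 N (tension)
  F[1-2] = -701.7533 N (compression)
  Rx@0 = +85.9600 N
  Ry@0 = +717.0692 N
  Ry@2 = +467.9208 N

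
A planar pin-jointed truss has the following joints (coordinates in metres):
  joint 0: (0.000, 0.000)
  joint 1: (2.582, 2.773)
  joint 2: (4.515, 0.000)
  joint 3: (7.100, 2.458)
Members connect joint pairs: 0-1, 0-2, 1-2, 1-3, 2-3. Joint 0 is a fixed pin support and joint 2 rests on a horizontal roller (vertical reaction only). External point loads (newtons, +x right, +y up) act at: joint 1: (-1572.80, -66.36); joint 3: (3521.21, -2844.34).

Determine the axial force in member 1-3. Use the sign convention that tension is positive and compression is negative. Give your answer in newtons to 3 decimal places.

N=4 nodes, M=5 members, R=3 reactions → 2N=8, M+R=8
member 0 (0-1): L=3.7890, (cx,cy)=(0.6815,0.7319)
member 1 (0-2): L=4.5150, (cx,cy)=(1.0000,0.0000)
member 2 (1-2): L=3.3802, (cx,cy)=(0.5719,-0.8204)
member 3 (1-3): L=4.5290, (cx,cy)=(0.9976,-0.0696)
member 4 (2-3): L=3.5671, (cx,cy)=(0.7247,0.6891)
solve A·x = −loads:
  F[0-1] = +3485.7317 N (tension)
  F[0-2] = -426.9511 N (compression)
  F[1-2] = -3706.2880 N (compression)
  F[1-3] = +6082.3426 N (tension)
  F[2-3] = -3513.8097 N (compression)
  Rx@0 = -1948.4100 N
  Ry@0 = -2551.0753 N
  Ry@2 = +5461.7753 N

6082.343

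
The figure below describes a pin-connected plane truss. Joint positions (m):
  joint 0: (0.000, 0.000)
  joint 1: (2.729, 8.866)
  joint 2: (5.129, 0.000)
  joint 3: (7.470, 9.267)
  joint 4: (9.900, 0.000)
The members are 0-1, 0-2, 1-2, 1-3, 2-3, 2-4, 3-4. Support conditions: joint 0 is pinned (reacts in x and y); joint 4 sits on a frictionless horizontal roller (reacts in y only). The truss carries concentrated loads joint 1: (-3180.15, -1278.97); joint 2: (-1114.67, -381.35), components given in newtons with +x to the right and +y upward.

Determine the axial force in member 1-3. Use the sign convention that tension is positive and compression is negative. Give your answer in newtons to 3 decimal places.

1213.178

N=5 nodes, M=7 members, R=3 reactions → 2N=10, M+R=10
member 0 (0-1): L=9.2765, (cx,cy)=(0.2942,0.9557)
member 1 (0-2): L=5.1290, (cx,cy)=(1.0000,0.0000)
member 2 (1-2): L=9.1851, (cx,cy)=(0.2613,-0.9653)
member 3 (1-3): L=4.7579, (cx,cy)=(0.9964,0.0843)
member 4 (2-3): L=9.5581, (cx,cy)=(0.2449,0.9695)
member 5 (2-4): L=4.7710, (cx,cy)=(1.0000,0.0000)
member 6 (3-4): L=9.5803, (cx,cy)=(0.2536,-0.9673)
solve A·x = −loads:
  F[0-1] = -4141.4594 N (compression)
  F[0-2] = -3076.4676 N (compression)
  F[1-2] = +2881.5788 N (tension)
  F[1-3] = +1213.1779 N (tension)
  F[2-3] = -2475.5194 N (compression)
  F[2-4] = -602.5504 N (compression)
  F[3-4] = +2375.5618 N (tension)
  Rx@0 = +4294.8200 N
  Ry@0 = +3958.1944 N
  Ry@4 = -2297.8744 N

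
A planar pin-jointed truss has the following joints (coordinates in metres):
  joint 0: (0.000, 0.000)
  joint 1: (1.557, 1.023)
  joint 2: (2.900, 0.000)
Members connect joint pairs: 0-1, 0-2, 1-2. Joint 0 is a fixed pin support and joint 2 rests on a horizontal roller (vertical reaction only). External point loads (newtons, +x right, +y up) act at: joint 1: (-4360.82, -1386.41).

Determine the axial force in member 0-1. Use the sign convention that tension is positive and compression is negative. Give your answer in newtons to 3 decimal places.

-3970.705

N=3 nodes, M=3 members, R=3 reactions → 2N=6, M+R=6
member 0 (0-1): L=1.8630, (cx,cy)=(0.8357,0.5491)
member 1 (0-2): L=2.9000, (cx,cy)=(1.0000,0.0000)
member 2 (1-2): L=1.6882, (cx,cy)=(0.7955,-0.6060)
solve A·x = −loads:
  F[0-1] = -3970.7048 N (compression)
  F[0-2] = -1042.3125 N (compression)
  F[1-2] = +1310.2614 N (tension)
  Rx@0 = +4360.8200 N
  Ry@0 = +2180.3681 N
  Ry@2 = -793.9581 N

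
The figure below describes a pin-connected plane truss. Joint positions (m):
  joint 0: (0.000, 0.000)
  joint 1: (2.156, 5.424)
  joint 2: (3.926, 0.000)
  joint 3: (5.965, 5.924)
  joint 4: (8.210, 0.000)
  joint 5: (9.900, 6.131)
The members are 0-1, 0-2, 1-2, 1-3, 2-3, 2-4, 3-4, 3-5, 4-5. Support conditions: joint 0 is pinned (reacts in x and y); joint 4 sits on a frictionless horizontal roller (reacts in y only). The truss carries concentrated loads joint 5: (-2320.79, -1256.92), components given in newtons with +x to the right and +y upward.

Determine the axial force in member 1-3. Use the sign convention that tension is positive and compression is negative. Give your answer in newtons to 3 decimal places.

N=6 nodes, M=9 members, R=3 reactions → 2N=12, M+R=12
member 0 (0-1): L=5.8368, (cx,cy)=(0.3694,0.9293)
member 1 (0-2): L=3.9260, (cx,cy)=(1.0000,0.0000)
member 2 (1-2): L=5.7055, (cx,cy)=(0.3102,-0.9507)
member 3 (1-3): L=3.8417, (cx,cy)=(0.9915,0.1302)
member 4 (2-3): L=6.2651, (cx,cy)=(0.3255,0.9456)
member 5 (2-4): L=4.2840, (cx,cy)=(1.0000,0.0000)
member 6 (3-4): L=6.3351, (cx,cy)=(0.3544,-0.9351)
member 7 (3-5): L=3.9404, (cx,cy)=(0.9986,0.0525)
member 8 (4-5): L=6.3597, (cx,cy)=(0.2657,0.9640)
solve A·x = −loads:
  F[0-1] = -1586.5747 N (compression)
  F[0-2] = -1734.7392 N (compression)
  F[1-2] = +1409.5822 N (tension)
  F[1-3] = -1032.1206 N (compression)
  F[2-3] = -1417.1920 N (compression)
  F[2-4] = -836.2170 N (compression)
  F[3-4] = +1463.9889 N (tension)
  F[3-5] = -2006.1419 N (compression)
  F[4-5] = -1194.4800 N (compression)
  Rx@0 = +2320.7900 N
  Ry@0 = +1474.3689 N
  Ry@4 = -217.4489 N

-1032.121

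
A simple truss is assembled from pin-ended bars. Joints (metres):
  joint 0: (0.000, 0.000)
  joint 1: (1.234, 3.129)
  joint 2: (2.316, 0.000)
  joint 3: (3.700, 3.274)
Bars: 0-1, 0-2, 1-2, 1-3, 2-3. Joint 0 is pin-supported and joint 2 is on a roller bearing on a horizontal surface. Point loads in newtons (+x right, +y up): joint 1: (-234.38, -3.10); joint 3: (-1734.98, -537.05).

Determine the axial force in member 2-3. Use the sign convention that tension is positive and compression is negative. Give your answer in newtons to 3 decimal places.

-484.345

N=4 nodes, M=5 members, R=3 reactions → 2N=8, M+R=8
member 0 (0-1): L=3.3635, (cx,cy)=(0.3669,0.9303)
member 1 (0-2): L=2.3160, (cx,cy)=(1.0000,0.0000)
member 2 (1-2): L=3.3108, (cx,cy)=(0.3268,-0.9451)
member 3 (1-3): L=2.4703, (cx,cy)=(0.9983,0.0587)
member 4 (2-3): L=3.5545, (cx,cy)=(0.3894,0.9211)
solve A·x = −loads:
  F[0-1] = -2633.4472 N (compression)
  F[0-2] = -1003.2129 N (compression)
  F[1-2] = +2492.6614 N (tension)
  F[1-3] = -1549.0640 N (compression)
  F[2-3] = -484.3453 N (compression)
  Rx@0 = +1969.3600 N
  Ry@0 = +2449.8172 N
  Ry@2 = -1909.6672 N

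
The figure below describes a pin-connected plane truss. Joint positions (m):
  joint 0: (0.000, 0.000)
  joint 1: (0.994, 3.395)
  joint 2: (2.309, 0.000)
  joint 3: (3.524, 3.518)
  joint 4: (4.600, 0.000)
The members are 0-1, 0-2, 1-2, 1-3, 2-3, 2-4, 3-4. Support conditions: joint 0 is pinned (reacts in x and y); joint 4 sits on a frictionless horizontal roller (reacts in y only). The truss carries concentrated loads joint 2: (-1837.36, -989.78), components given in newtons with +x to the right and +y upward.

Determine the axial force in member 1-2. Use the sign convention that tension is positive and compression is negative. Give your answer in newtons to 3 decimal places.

N=5 nodes, M=7 members, R=3 reactions → 2N=10, M+R=10
member 0 (0-1): L=3.5375, (cx,cy)=(0.2810,0.9597)
member 1 (0-2): L=2.3090, (cx,cy)=(1.0000,0.0000)
member 2 (1-2): L=3.6408, (cx,cy)=(0.3612,-0.9325)
member 3 (1-3): L=2.5330, (cx,cy)=(0.9988,0.0486)
member 4 (2-3): L=3.7219, (cx,cy)=(0.3264,0.9452)
member 5 (2-4): L=2.2910, (cx,cy)=(1.0000,0.0000)
member 6 (3-4): L=3.6789, (cx,cy)=(0.2925,-0.9563)
solve A·x = −loads:
  F[0-1] = -513.6476 N (compression)
  F[0-2] = -1693.0314 N (compression)
  F[1-2] = +511.4837 N (tension)
  F[1-3] = -329.4584 N (compression)
  F[2-3] = +542.5478 N (tension)
  F[2-4] = +151.9572 N (tension)
  F[3-4] = -519.5456 N (compression)
  Rx@0 = +1837.3600 N
  Ry@0 = +492.9535 N
  Ry@4 = +496.8265 N

511.484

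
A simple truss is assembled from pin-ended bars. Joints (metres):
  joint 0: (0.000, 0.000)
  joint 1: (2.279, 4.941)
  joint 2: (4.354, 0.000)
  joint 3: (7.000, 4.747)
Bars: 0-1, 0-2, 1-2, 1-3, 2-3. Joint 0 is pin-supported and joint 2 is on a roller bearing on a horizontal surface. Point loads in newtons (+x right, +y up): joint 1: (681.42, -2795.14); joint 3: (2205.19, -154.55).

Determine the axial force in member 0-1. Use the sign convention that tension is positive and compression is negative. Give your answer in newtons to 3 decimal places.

N=4 nodes, M=5 members, R=3 reactions → 2N=8, M+R=8
member 0 (0-1): L=5.4413, (cx,cy)=(0.4188,0.9081)
member 1 (0-2): L=4.3540, (cx,cy)=(1.0000,0.0000)
member 2 (1-2): L=5.3590, (cx,cy)=(0.3872,-0.9220)
member 3 (1-3): L=4.7250, (cx,cy)=(0.9992,-0.0411)
member 4 (2-3): L=5.4346, (cx,cy)=(0.4869,0.8735)
solve A·x = −loads:
  F[0-1] = +2135.7101 N (tension)
  F[0-2] = +1992.0962 N (tension)
  F[1-2] = -5234.8835 N (compression)
  F[1-3] = +2241.9186 N (tension)
  F[2-3] = -71.5543 N (compression)
  Rx@0 = -2886.6100 N
  Ry@0 = -1939.3562 N
  Ry@2 = +4889.0462 N

2135.710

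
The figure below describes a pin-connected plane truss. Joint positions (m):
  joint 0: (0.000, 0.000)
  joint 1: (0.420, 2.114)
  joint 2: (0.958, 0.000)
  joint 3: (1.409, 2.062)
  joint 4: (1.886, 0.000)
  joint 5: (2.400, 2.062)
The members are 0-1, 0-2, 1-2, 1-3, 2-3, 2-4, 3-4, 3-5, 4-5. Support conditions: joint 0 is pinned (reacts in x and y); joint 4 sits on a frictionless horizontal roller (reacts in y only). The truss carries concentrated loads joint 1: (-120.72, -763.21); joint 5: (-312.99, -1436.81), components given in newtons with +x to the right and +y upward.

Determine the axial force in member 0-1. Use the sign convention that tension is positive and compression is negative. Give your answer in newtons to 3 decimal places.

-692.454

N=6 nodes, M=9 members, R=3 reactions → 2N=12, M+R=12
member 0 (0-1): L=2.1553, (cx,cy)=(0.1949,0.9808)
member 1 (0-2): L=0.9580, (cx,cy)=(1.0000,0.0000)
member 2 (1-2): L=2.1814, (cx,cy)=(0.2466,-0.9691)
member 3 (1-3): L=0.9904, (cx,cy)=(0.9986,-0.0525)
member 4 (2-3): L=2.1107, (cx,cy)=(0.2137,0.9769)
member 5 (2-4): L=0.9280, (cx,cy)=(1.0000,0.0000)
member 6 (3-4): L=2.1165, (cx,cy)=(0.2254,-0.9743)
member 7 (3-5): L=0.9910, (cx,cy)=(1.0000,0.0000)
member 8 (4-5): L=2.1251, (cx,cy)=(0.2419,0.9703)
solve A·x = −loads:
  F[0-1] = -692.4543 N (compression)
  F[0-2] = -298.7736 N (compression)
  F[1-2] = -87.1030 N (compression)
  F[1-3] = +7.2761 N (tension)
  F[2-3] = +86.4078 N (tension)
  F[2-4] = -338.7187 N (compression)
  F[3-4] = -86.2493 N (compression)
  F[3-5] = +45.1673 N (tension)
  F[4-5] = -1480.7767 N (compression)
  Rx@0 = +433.7100 N
  Ry@0 = +679.1797 N
  Ry@4 = +1520.8403 N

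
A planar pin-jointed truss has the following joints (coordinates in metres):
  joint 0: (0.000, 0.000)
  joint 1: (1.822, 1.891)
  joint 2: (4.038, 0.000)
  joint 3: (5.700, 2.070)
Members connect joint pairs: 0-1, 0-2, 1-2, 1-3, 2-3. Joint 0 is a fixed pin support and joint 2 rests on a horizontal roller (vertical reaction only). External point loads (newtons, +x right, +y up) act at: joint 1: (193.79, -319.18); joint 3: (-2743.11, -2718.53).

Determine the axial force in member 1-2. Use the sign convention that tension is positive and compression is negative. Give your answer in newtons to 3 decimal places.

N=4 nodes, M=5 members, R=3 reactions → 2N=8, M+R=8
member 0 (0-1): L=2.6259, (cx,cy)=(0.6938,0.7201)
member 1 (0-2): L=4.0380, (cx,cy)=(1.0000,0.0000)
member 2 (1-2): L=2.9132, (cx,cy)=(0.7607,-0.6491)
member 3 (1-3): L=3.8821, (cx,cy)=(0.9989,0.0461)
member 4 (2-3): L=2.6546, (cx,cy)=(0.6261,0.7798)
solve A·x = −loads:
  F[0-1] = -516.1489 N (compression)
  F[0-2] = -2191.1918 N (compression)
  F[1-2] = +39.5118 N (tension)
  F[1-3] = -582.5938 N (compression)
  F[2-3] = -3451.8953 N (compression)
  Rx@0 = +2549.3200 N
  Ry@0 = +371.6906 N
  Ry@2 = +2666.0194 N

39.512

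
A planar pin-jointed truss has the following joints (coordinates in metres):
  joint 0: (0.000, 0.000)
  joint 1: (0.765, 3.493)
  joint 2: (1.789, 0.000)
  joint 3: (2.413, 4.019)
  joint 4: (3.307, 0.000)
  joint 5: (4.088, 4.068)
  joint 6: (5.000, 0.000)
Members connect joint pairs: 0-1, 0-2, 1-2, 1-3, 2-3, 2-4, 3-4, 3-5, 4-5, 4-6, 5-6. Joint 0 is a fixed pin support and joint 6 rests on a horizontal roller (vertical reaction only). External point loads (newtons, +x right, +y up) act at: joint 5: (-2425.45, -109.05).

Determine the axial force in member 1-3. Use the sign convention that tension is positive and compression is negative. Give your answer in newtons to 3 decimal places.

-979.919

N=7 nodes, M=11 members, R=3 reactions → 2N=14, M+R=14
member 0 (0-1): L=3.5758, (cx,cy)=(0.2139,0.9768)
member 1 (0-2): L=1.7890, (cx,cy)=(1.0000,0.0000)
member 2 (1-2): L=3.6400, (cx,cy)=(0.2813,-0.9596)
member 3 (1-3): L=1.7299, (cx,cy)=(0.9527,0.3041)
member 4 (2-3): L=4.0672, (cx,cy)=(0.1534,0.9882)
member 5 (2-4): L=1.5180, (cx,cy)=(1.0000,0.0000)
member 6 (3-4): L=4.1172, (cx,cy)=(0.2171,-0.9761)
member 7 (3-5): L=1.6757, (cx,cy)=(0.9996,0.0292)
member 8 (4-5): L=4.1423, (cx,cy)=(0.1885,0.9821)
member 9 (4-6): L=1.6930, (cx,cy)=(1.0000,0.0000)
member 10 (5-6): L=4.1690, (cx,cy)=(0.2188,-0.9758)
solve A·x = −loads:
  F[0-1] = -2040.4799 N (compression)
  F[0-2] = -1988.9123 N (compression)
  F[1-2] = +1766.6262 N (tension)
  F[1-3] = -979.9193 N (compression)
  F[2-3] = -1715.5920 N (compression)
  F[2-4] = -1228.7144 N (compression)
  F[3-4] = +1993.1207 N (tension)
  F[3-5] = -1630.2114 N (compression)
  F[4-5] = -1981.0986 N (compression)
  F[4-6] = -422.4136 N (compression)
  F[5-6] = +1930.9566 N (tension)
  Rx@0 = +2425.4500 N
  Ry@0 = +1993.2368 N
  Ry@6 = -1884.1868 N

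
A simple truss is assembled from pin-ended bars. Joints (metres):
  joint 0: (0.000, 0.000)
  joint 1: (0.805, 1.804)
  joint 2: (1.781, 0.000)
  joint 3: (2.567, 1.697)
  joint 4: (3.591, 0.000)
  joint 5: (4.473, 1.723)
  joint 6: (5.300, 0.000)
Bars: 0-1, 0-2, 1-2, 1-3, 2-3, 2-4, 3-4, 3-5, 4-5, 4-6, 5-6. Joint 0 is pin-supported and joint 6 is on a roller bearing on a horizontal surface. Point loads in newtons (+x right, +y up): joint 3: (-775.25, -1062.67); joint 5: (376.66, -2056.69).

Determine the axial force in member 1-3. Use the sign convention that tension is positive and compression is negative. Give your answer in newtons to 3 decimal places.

N=7 nodes, M=11 members, R=3 reactions → 2N=14, M+R=14
member 0 (0-1): L=1.9755, (cx,cy)=(0.4075,0.9132)
member 1 (0-2): L=1.7810, (cx,cy)=(1.0000,0.0000)
member 2 (1-2): L=2.0511, (cx,cy)=(0.4758,-0.8795)
member 3 (1-3): L=1.7652, (cx,cy)=(0.9982,-0.0606)
member 4 (2-3): L=1.8702, (cx,cy)=(0.4203,0.9074)
member 5 (2-4): L=1.8100, (cx,cy)=(1.0000,0.0000)
member 6 (3-4): L=1.9820, (cx,cy)=(0.5166,-0.8562)
member 7 (3-5): L=1.9062, (cx,cy)=(0.9999,0.0136)
member 8 (4-5): L=1.9356, (cx,cy)=(0.4557,0.8902)
member 9 (4-6): L=1.7090, (cx,cy)=(1.0000,0.0000)
member 10 (5-6): L=1.9112, (cx,cy)=(0.4327,-0.9015)
solve A·x = −loads:
  F[0-1] = -1089.2123 N (compression)
  F[0-2] = +45.2641 N (tension)
  F[1-2] = +1201.0198 N (tension)
  F[1-3] = -1017.2218 N (compression)
  F[2-3] = -1164.1378 N (compression)
  F[2-4] = +1106.0234 N (tension)
  F[3-4] = -90.2929 N (compression)
  F[3-5] = -682.7775 N (compression)
  F[4-5] = +86.8490 N (tension)
  F[4-6] = +1019.7998 N (tension)
  F[5-6] = -2356.7522 N (compression)
  Rx@0 = +398.5900 N
  Ry@0 = +994.6743 N
  Ry@6 = +2124.6857 N

-1017.222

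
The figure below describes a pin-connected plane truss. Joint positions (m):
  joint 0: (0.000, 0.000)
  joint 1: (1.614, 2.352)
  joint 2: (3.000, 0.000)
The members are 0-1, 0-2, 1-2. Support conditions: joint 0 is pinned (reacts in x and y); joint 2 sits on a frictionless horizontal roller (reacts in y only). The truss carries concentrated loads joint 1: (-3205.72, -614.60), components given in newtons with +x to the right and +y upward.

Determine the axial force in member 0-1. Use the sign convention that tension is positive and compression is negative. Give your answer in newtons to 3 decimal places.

N=3 nodes, M=3 members, R=3 reactions → 2N=6, M+R=6
member 0 (0-1): L=2.8525, (cx,cy)=(0.5658,0.8245)
member 1 (0-2): L=3.0000, (cx,cy)=(1.0000,0.0000)
member 2 (1-2): L=2.7300, (cx,cy)=(0.5077,-0.8615)
solve A·x = −loads:
  F[0-1] = -3392.5035 N (compression)
  F[0-2] = -1286.1925 N (compression)
  F[1-2] = +2533.4094 N (tension)
  Rx@0 = +3205.7200 N
  Ry@0 = +2797.2297 N
  Ry@2 = -2182.6297 N

-3392.503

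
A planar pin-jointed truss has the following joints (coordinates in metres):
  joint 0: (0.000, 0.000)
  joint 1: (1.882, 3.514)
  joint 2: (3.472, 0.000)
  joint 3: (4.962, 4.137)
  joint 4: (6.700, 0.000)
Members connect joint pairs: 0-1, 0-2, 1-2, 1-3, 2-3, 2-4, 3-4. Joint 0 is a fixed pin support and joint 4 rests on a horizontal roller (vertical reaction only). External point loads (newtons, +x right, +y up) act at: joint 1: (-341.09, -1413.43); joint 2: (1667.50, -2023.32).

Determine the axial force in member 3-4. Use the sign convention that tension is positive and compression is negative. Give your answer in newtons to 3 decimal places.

N=5 nodes, M=7 members, R=3 reactions → 2N=10, M+R=10
member 0 (0-1): L=3.9862, (cx,cy)=(0.4721,0.8815)
member 1 (0-2): L=3.4720, (cx,cy)=(1.0000,0.0000)
member 2 (1-2): L=3.8570, (cx,cy)=(0.4122,-0.9111)
member 3 (1-3): L=3.1424, (cx,cy)=(0.9801,0.1983)
member 4 (2-3): L=4.3971, (cx,cy)=(0.3389,0.9408)
member 5 (2-4): L=3.2280, (cx,cy)=(1.0000,0.0000)
member 6 (3-4): L=4.4873, (cx,cy)=(0.3873,-0.9219)
solve A·x = −loads:
  F[0-1] = -2461.7540 N (compression)
  F[0-2] = +2488.6630 N (tension)
  F[1-2] = +593.8764 N (tension)
  F[1-3] = -1087.5707 N (compression)
  F[2-3] = +1575.4610 N (tension)
  F[2-4] = +532.1274 N (tension)
  F[3-4] = -1373.8715 N (compression)
  Rx@0 = -1326.4100 N
  Ry@0 = +2170.1154 N
  Ry@4 = +1266.6346 N

-1373.871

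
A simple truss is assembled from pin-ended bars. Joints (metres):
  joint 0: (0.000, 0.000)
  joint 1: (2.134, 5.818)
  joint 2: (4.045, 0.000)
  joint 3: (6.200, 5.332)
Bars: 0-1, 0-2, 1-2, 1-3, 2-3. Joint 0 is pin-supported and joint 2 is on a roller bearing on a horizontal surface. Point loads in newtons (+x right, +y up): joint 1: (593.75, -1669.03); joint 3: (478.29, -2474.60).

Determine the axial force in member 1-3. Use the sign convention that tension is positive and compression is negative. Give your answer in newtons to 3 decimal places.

1420.342

N=4 nodes, M=5 members, R=3 reactions → 2N=8, M+R=8
member 0 (0-1): L=6.1970, (cx,cy)=(0.3444,0.9388)
member 1 (0-2): L=4.0450, (cx,cy)=(1.0000,0.0000)
member 2 (1-2): L=6.1238, (cx,cy)=(0.3121,-0.9501)
member 3 (1-3): L=4.0949, (cx,cy)=(0.9929,-0.1187)
member 4 (2-3): L=5.7510, (cx,cy)=(0.3747,0.9271)
solve A·x = −loads:
  F[0-1] = +2145.5463 N (tension)
  F[0-2] = +333.2019 N (tension)
  F[1-2] = -4054.3882 N (compression)
  F[1-3] = +1420.3418 N (tension)
  F[2-3] = -2487.2517 N (compression)
  Rx@0 = -1072.0400 N
  Ry@0 = -2014.3205 N
  Ry@2 = +6157.9505 N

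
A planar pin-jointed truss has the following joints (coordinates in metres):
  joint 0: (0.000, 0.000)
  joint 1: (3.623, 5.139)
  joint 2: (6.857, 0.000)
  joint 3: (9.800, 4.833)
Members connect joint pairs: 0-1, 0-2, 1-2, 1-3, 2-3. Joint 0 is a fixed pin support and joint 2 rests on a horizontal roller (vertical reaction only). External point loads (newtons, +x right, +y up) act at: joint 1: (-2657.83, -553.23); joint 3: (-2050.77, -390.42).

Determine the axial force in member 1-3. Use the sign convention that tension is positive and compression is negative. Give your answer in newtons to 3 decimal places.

N=4 nodes, M=5 members, R=3 reactions → 2N=8, M+R=8
member 0 (0-1): L=6.2877, (cx,cy)=(0.5762,0.8173)
member 1 (0-2): L=6.8570, (cx,cy)=(1.0000,0.0000)
member 2 (1-2): L=6.0719, (cx,cy)=(0.5326,-0.8464)
member 3 (1-3): L=6.1846, (cx,cy)=(0.9988,-0.0495)
member 4 (2-3): L=5.6585, (cx,cy)=(0.5201,0.8541)
solve A·x = −loads:
  F[0-1] = -4319.9344 N (compression)
  F[0-2] = -2219.4438 N (compression)
  F[1-2] = +3621.0127 N (tension)
  F[1-3] = -1762.0962 N (compression)
  F[2-3] = -559.1866 N (compression)
  Rx@0 = +4708.6000 N
  Ry@0 = +3530.7131 N
  Ry@2 = -2587.0631 N

-1762.096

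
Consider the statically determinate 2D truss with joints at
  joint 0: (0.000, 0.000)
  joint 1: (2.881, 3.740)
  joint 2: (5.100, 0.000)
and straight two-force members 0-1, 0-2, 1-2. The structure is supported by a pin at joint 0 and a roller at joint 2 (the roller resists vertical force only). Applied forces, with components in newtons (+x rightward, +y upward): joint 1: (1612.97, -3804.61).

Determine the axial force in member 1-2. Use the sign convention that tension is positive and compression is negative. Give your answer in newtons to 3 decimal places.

-3874.423

N=3 nodes, M=3 members, R=3 reactions → 2N=6, M+R=6
member 0 (0-1): L=4.7210, (cx,cy)=(0.6103,0.7922)
member 1 (0-2): L=5.1000, (cx,cy)=(1.0000,0.0000)
member 2 (1-2): L=4.3487, (cx,cy)=(0.5103,-0.8600)
solve A·x = −loads:
  F[0-1] = -596.4779 N (compression)
  F[0-2] = +1976.9726 N (tension)
  F[1-2] = -3874.4229 N (compression)
  Rx@0 = -1612.9700 N
  Ry@0 = +472.5337 N
  Ry@2 = +3332.0763 N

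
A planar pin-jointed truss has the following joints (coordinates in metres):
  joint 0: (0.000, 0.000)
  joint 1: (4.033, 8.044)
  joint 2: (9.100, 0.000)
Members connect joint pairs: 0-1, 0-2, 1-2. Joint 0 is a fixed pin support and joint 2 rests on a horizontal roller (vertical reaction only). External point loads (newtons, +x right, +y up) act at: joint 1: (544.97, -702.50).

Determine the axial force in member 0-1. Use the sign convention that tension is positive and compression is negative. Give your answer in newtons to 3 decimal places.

N=3 nodes, M=3 members, R=3 reactions → 2N=6, M+R=6
member 0 (0-1): L=8.9984, (cx,cy)=(0.4482,0.8939)
member 1 (0-2): L=9.1000, (cx,cy)=(1.0000,0.0000)
member 2 (1-2): L=9.5069, (cx,cy)=(0.5330,-0.8461)
solve A·x = −loads:
  F[0-1] = +101.3138 N (tension)
  F[0-2] = +499.5620 N (tension)
  F[1-2] = -937.2937 N (compression)
  Rx@0 = -544.9700 N
  Ry@0 = -90.5683 N
  Ry@2 = +793.0683 N

101.314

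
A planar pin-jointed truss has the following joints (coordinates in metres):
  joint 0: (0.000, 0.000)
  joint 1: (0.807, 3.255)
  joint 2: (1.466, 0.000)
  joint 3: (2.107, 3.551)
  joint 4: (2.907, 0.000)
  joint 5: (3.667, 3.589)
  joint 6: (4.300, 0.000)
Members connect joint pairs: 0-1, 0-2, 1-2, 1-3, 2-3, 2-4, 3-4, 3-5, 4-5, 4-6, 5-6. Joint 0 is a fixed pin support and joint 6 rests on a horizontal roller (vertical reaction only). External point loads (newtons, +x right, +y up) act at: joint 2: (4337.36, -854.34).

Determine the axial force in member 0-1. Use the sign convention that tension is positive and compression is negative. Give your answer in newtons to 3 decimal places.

-580.117

N=7 nodes, M=11 members, R=3 reactions → 2N=14, M+R=14
member 0 (0-1): L=3.3535, (cx,cy)=(0.2406,0.9706)
member 1 (0-2): L=1.4660, (cx,cy)=(1.0000,0.0000)
member 2 (1-2): L=3.3210, (cx,cy)=(0.1984,-0.9801)
member 3 (1-3): L=1.3333, (cx,cy)=(0.9750,0.2220)
member 4 (2-3): L=3.6084, (cx,cy)=(0.1776,0.9841)
member 5 (2-4): L=1.4410, (cx,cy)=(1.0000,0.0000)
member 6 (3-4): L=3.6400, (cx,cy)=(0.2198,-0.9755)
member 7 (3-5): L=1.5605, (cx,cy)=(0.9997,0.0244)
member 8 (4-5): L=3.6686, (cx,cy)=(0.2072,0.9783)
member 9 (4-6): L=1.3930, (cx,cy)=(1.0000,0.0000)
member 10 (5-6): L=3.6444, (cx,cy)=(0.1737,-0.9848)
solve A·x = −loads:
  F[0-1] = -580.1168 N (compression)
  F[0-2] = +4476.9598 N (tension)
  F[1-2] = +518.1760 N (tension)
  F[1-3] = -248.6270 N (compression)
  F[2-3] = +352.0676 N (tension)
  F[2-4] = +179.8806 N (tension)
  F[3-4] = -301.4080 N (compression)
  F[3-5] = -113.6707 N (compression)
  F[4-5] = +300.5587 N (tension)
  F[4-6] = +51.3720 N (tension)
  F[5-6] = -295.7659 N (compression)
  Rx@0 = -4337.3600 N
  Ry@0 = +563.0697 N
  Ry@6 = +291.2703 N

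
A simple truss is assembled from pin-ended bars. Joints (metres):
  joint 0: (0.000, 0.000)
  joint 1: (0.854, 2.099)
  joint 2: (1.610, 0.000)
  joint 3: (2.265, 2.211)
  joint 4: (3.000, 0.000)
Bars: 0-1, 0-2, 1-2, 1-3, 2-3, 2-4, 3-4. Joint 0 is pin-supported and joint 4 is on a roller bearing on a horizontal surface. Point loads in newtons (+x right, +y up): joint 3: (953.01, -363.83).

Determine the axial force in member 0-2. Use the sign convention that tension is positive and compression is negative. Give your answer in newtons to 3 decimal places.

703.511

N=5 nodes, M=7 members, R=3 reactions → 2N=10, M+R=10
member 0 (0-1): L=2.2661, (cx,cy)=(0.3769,0.9263)
member 1 (0-2): L=1.6100, (cx,cy)=(1.0000,0.0000)
member 2 (1-2): L=2.2310, (cx,cy)=(0.3389,-0.9408)
member 3 (1-3): L=1.4154, (cx,cy)=(0.9969,0.0791)
member 4 (2-3): L=2.3060, (cx,cy)=(0.2840,0.9588)
member 5 (2-4): L=1.3900, (cx,cy)=(1.0000,0.0000)
member 6 (3-4): L=2.3300, (cx,cy)=(0.3155,-0.9489)
solve A·x = −loads:
  F[0-1] = +662.0429 N (tension)
  F[0-2] = +703.5110 N (tension)
  F[1-2] = -613.2118 N (compression)
  F[1-3] = +458.7317 N (tension)
  F[2-3] = +601.7157 N (tension)
  F[2-4] = +324.8029 N (tension)
  F[3-4] = -1029.6325 N (compression)
  Rx@0 = -953.0100 N
  Ry@0 = -613.2300 N
  Ry@4 = +977.0600 N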